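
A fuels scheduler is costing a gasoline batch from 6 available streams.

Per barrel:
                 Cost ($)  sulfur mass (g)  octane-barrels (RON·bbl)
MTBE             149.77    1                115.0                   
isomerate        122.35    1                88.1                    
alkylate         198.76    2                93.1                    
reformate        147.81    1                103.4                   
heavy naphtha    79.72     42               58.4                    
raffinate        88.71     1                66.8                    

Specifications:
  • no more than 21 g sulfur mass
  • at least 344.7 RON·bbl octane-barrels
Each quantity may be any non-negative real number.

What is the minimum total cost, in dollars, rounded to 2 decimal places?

$448.92

Let x1 = barrels of MTBE, x2 = barrels of isomerate, x3 = barrels of alkylate, x4 = barrels of reformate, x5 = barrels of heavy naphtha, x6 = barrels of raffinate.
Minimize 149.77x1 + 122.35x2 + 198.76x3 + 147.81x4 + 79.72x5 + 88.71x6 s.t.:
  1x1 + 1x2 + 2x3 + 1x4 + 42x5 + 1x6 ≤ 21   (sulfur mass)
  115x1 + 88.1x2 + 93.1x3 + 103.4x4 + 58.4x5 + 66.8x6 ≥ 344.7   (octane-barrels)
  x1, x2, x3, x4, x5, x6 ≥ 0.
The minimum-cost mix takes nothing from isomerate, alkylate, reformate, heavy naphtha, raffinate — only MTBE. The octane-barrels requirement is met with equality.
So MTBE = 2.9974 barrels.
Objective = 149.77·2.9974 = 448.9206.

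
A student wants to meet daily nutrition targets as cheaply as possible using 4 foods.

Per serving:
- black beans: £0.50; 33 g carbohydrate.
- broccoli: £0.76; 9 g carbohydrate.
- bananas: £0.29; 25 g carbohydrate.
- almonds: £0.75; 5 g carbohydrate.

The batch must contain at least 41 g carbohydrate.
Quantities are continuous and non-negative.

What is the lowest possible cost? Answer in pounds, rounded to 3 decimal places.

Let x1 = servings of black beans, x2 = servings of broccoli, x3 = servings of bananas, x4 = servings of almonds.
Minimise 0.5x1 + 0.76x2 + 0.29x3 + 0.75x4 s.t.:
  33x1 + 9x2 + 25x3 + 5x4 ≥ 41   (carbohydrate)
  x1, x2, x3, x4 ≥ 0.
The minimum-cost mix takes nothing from black beans, broccoli, almonds — only bananas. Binding constraint: carbohydrate.
Optimal quantities: bananas = 1.64 servings.
Total cost: 0.29·1.64 = 0.47560.

£0.476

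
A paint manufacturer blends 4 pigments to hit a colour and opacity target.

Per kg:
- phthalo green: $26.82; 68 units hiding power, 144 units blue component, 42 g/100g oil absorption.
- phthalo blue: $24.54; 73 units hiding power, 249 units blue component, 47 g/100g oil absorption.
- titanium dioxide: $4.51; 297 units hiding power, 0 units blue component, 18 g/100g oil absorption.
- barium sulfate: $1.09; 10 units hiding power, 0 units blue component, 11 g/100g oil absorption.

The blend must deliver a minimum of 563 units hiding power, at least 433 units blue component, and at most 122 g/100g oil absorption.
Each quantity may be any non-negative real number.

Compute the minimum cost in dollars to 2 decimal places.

$49.30

This is a linear program. Let x1 = kg of phthalo green, x2 = kg of phthalo blue, x3 = kg of titanium dioxide, x4 = kg of barium sulfate.
Minimize 26.82x1 + 24.54x2 + 4.51x3 + 1.09x4 subject to:
  68x1 + 73x2 + 297x3 + 10x4 ≥ 563   (hiding power)
  144x1 + 249x2 ≥ 433   (blue component)
  42x1 + 47x2 + 18x3 + 11x4 ≤ 122   (oil absorption)
  x1, x2, x3, x4 ≥ 0.
At the optimum only phthalo blue, titanium dioxide are positive (phthalo green, barium sulfate = 0). Binding constraints: hiding power and blue component.
Solving gives x2 = 1.739, x3 = 1.468.
Cost = 24.54·1.739 + 4.51·1.468 = 49.2957.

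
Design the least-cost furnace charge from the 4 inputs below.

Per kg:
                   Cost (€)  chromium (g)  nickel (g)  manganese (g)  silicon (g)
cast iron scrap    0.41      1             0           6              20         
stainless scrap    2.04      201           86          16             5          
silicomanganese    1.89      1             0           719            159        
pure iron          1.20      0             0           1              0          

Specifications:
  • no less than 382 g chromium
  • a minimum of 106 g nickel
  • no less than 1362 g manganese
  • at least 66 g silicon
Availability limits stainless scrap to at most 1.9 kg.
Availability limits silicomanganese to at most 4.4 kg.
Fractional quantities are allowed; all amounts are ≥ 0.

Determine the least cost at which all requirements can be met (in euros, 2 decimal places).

€7.36

Treat it as an LP. Let x1 = kg of cast iron scrap, x2 = kg of stainless scrap, x3 = kg of silicomanganese, x4 = kg of pure iron.
Minimise 0.41x1 + 2.04x2 + 1.89x3 + 1.2x4 s.t.:
  1x1 + 201x2 + 1x3 ≥ 382   (chromium)
  86x2 ≥ 106   (nickel)
  6x1 + 16x2 + 719x3 + 1x4 ≥ 1362   (manganese)
  20x1 + 5x2 + 159x3 ≥ 66   (silicon)
  x2 ≤ 1.9
  x3 ≤ 4.4
  x1, x2, x3, x4 ≥ 0.
The optimal basis is {stainless scrap, silicomanganese}; cast iron scrap, pure iron drop out. Binding constraints: chromium and manganese.
That vertex is x2 = 1.891, x3 = 1.852.
Objective = 2.04·1.891 + 1.89·1.852 = 7.3579.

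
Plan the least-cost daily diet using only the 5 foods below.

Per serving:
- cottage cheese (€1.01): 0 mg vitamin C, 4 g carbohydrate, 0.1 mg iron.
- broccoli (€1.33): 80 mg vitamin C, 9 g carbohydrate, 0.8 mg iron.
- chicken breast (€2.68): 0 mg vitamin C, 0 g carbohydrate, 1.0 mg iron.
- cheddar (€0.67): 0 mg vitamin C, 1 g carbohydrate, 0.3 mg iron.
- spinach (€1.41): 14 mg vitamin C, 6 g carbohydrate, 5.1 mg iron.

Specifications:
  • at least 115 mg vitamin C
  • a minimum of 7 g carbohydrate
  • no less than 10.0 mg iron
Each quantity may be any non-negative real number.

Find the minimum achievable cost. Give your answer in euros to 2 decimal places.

€4.01

Let x1 = servings of cottage cheese, x2 = servings of broccoli, x3 = servings of chicken breast, x4 = servings of cheddar, x5 = servings of spinach.
Minimize 1.01x1 + 1.33x2 + 2.68x3 + 0.67x4 + 1.41x5 s.t.:
  80x2 + 14x5 ≥ 115   (vitamin C)
  4x1 + 9x2 + 1x4 + 6x5 ≥ 7   (carbohydrate)
  0.1x1 + 0.8x2 + 1x3 + 0.3x4 + 5.1x5 ≥ 10   (iron)
  x1, x2, x3, x4, x5 ≥ 0.
At the optimum only broccoli, spinach are positive (cottage cheese, chicken breast, cheddar = 0). Binding constraints: vitamin C and iron.
That vertex is x2 = 1.125, x5 = 1.784.
Hence cost = 1.33·1.125 + 1.41·1.784 = €4.0117.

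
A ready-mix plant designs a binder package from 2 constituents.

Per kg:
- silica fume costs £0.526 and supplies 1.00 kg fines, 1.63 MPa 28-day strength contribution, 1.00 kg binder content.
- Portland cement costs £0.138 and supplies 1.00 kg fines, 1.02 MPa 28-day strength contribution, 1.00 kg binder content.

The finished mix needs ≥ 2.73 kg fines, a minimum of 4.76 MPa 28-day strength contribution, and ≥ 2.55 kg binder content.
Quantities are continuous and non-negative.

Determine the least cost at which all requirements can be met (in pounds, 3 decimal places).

£0.644

Let x1 = kg of silica fume, x2 = kg of Portland cement.
Minimise 0.526x1 + 0.138x2 with:
  1x1 + 1x2 ≥ 2.73   (fines)
  1.63x1 + 1.02x2 ≥ 4.76   (28-day strength contribution)
  1x1 + 1x2 ≥ 2.55   (binder content)
  x1, x2 ≥ 0.
The minimum-cost mix takes nothing from silica fume — only Portland cement. The 28-day strength contribution requirement is met with equality.
That vertex is x2 = 4.667.
Objective = 0.138·4.667 = 0.64405.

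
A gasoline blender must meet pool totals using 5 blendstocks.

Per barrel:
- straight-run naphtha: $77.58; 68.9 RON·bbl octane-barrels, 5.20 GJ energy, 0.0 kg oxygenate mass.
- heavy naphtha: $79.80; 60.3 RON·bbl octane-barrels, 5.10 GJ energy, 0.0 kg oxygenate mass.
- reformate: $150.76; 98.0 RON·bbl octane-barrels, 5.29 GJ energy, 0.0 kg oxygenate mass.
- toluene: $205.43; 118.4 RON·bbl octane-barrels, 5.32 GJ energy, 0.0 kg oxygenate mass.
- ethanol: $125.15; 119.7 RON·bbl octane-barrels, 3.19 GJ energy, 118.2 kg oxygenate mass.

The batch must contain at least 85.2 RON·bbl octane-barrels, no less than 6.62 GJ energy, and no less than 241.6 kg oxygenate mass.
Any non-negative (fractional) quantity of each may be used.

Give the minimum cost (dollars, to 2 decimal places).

$257.29

Let x1 = barrels of straight-run naphtha, x2 = barrels of heavy naphtha, x3 = barrels of reformate, x4 = barrels of toluene, x5 = barrels of ethanol.
min 77.58x1 + 79.8x2 + 150.76x3 + 205.43x4 + 125.15x5 with:
  68.9x1 + 60.3x2 + 98x3 + 118.4x4 + 119.7x5 ≥ 85.2   (octane-barrels)
  5.2x1 + 5.1x2 + 5.29x3 + 5.32x4 + 3.19x5 ≥ 6.62   (energy)
  118.2x5 ≥ 241.6   (oxygenate mass)
  x1, x2, x3, x4, x5 ≥ 0.
The minimum-cost mix takes nothing from heavy naphtha, reformate, toluene — only straight-run naphtha, ethanol. The energy and oxygenate mass requirements are met with equality.
Solving gives x1 = 0.01917, x5 = 2.044.
Hence cost = 77.58·0.01917 + 125.15·2.044 = $257.2938.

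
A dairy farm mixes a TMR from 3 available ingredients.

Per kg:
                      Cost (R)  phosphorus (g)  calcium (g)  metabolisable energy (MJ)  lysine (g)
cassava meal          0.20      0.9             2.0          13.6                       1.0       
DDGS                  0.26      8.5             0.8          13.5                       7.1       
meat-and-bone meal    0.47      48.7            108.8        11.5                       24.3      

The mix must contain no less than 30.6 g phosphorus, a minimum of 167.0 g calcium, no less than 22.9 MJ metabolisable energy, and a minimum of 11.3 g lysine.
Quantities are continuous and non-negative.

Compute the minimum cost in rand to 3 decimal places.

R0.796

Let x1 = kg of cassava meal, x2 = kg of DDGS, x3 = kg of meat-and-bone meal.
min 0.2x1 + 0.26x2 + 0.47x3 with:
  0.9x1 + 8.5x2 + 48.7x3 ≥ 30.6   (phosphorus)
  2x1 + 0.8x2 + 108.8x3 ≥ 167   (calcium)
  13.6x1 + 13.5x2 + 11.5x3 ≥ 22.9   (metabolisable energy)
  1x1 + 7.1x2 + 24.3x3 ≥ 11.3   (lysine)
  x1, x2, x3 ≥ 0.
The optimal basis is {cassava meal, meat-and-bone meal}; DDGS drops out. There the calcium and metabolisable energy constraints are tight.
That vertex is x1 = 0.392, x3 = 1.5277.
Objective = 0.2·0.392 + 0.47·1.5277 = 0.79642.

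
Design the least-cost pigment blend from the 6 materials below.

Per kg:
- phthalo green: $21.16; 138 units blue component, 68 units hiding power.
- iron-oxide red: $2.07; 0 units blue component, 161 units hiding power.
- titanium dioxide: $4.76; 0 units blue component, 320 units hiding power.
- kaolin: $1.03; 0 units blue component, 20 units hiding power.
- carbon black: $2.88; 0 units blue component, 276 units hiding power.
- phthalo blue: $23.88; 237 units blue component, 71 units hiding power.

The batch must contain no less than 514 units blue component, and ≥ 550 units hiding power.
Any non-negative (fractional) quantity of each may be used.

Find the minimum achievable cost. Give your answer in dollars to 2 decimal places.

Set it up as a linear program. Let x1 = kg of phthalo green, x2 = kg of iron-oxide red, x3 = kg of titanium dioxide, x4 = kg of kaolin, x5 = kg of carbon black, x6 = kg of phthalo blue.
Minimise 21.16x1 + 2.07x2 + 4.76x3 + 1.03x4 + 2.88x5 + 23.88x6 s.t.:
  138x1 + 237x6 ≥ 514   (blue component)
  68x1 + 161x2 + 320x3 + 20x4 + 276x5 + 71x6 ≥ 550   (hiding power)
  x1, x2, x3, x4, x5, x6 ≥ 0.
At the optimum only carbon black, phthalo blue are positive (phthalo green, iron-oxide red, titanium dioxide, kaolin = 0). There the blue component and hiding power constraints are tight.
Solving gives x5 = 1.4348, x6 = 2.1688.
Cost = 2.88·1.4348 + 23.88·2.1688 = 55.9232.

$55.92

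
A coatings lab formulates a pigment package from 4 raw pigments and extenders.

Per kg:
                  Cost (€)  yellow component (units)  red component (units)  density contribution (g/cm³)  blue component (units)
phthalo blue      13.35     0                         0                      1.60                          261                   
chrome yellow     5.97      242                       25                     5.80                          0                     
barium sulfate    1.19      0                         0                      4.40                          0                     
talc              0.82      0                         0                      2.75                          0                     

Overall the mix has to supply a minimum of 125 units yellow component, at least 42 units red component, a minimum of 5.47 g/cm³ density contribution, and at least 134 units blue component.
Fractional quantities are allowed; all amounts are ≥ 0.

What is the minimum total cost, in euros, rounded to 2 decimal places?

€16.88

Let x1 = kg of phthalo blue, x2 = kg of chrome yellow, x3 = kg of barium sulfate, x4 = kg of talc.
min 13.35x1 + 5.97x2 + 1.19x3 + 0.82x4 subject to:
  242x2 ≥ 125   (yellow component)
  25x2 ≥ 42   (red component)
  1.6x1 + 5.8x2 + 4.4x3 + 2.75x4 ≥ 5.47   (density contribution)
  261x1 ≥ 134   (blue component)
  x1, x2, x3, x4 ≥ 0.
The optimal basis is {phthalo blue, chrome yellow}; barium sulfate, talc drop out. Binding constraints: red component and blue component.
That vertex is x1 = 0.5134, x2 = 1.68.
Total cost: 13.35·0.5134 + 5.97·1.68 = 16.8835.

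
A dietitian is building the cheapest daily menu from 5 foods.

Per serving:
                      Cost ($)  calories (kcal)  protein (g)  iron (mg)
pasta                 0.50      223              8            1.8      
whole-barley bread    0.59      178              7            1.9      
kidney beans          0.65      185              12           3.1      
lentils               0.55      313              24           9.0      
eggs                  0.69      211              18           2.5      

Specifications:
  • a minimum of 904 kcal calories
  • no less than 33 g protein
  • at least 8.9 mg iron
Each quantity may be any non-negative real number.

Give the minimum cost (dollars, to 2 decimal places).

Treat it as an LP. Let x1 = servings of pasta, x2 = servings of whole-barley bread, x3 = servings of kidney beans, x4 = servings of lentils, x5 = servings of eggs.
Minimise 0.5x1 + 0.59x2 + 0.65x3 + 0.55x4 + 0.69x5 s.t.:
  223x1 + 178x2 + 185x3 + 313x4 + 211x5 ≥ 904   (calories)
  8x1 + 7x2 + 12x3 + 24x4 + 18x5 ≥ 33   (protein)
  1.8x1 + 1.9x2 + 3.1x3 + 9x4 + 2.5x5 ≥ 8.9   (iron)
  x1, x2, x3, x4, x5 ≥ 0.
The minimum-cost mix takes nothing from pasta, whole-barley bread, kidney beans, eggs — only lentils. There the calories constraint is tight.
Optimal quantities: lentils = 2.888 servings.
Objective = 0.55·2.888 = 1.5884.

$1.59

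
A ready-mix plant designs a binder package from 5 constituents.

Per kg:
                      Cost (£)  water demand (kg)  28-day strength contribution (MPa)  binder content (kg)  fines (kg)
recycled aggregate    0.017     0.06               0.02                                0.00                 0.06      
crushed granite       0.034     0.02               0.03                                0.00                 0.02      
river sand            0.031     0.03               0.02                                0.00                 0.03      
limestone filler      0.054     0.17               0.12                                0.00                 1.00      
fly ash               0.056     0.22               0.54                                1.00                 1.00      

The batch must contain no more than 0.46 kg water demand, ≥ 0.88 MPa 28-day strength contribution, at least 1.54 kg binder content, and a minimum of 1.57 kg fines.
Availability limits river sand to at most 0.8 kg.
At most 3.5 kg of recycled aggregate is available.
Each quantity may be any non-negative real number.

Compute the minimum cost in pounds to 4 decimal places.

Treat it as an LP. Let x1 = kg of recycled aggregate, x2 = kg of crushed granite, x3 = kg of river sand, x4 = kg of limestone filler, x5 = kg of fly ash.
Minimise 0.017x1 + 0.034x2 + 0.031x3 + 0.054x4 + 0.056x5 subject to:
  0.06x1 + 0.02x2 + 0.03x3 + 0.17x4 + 0.22x5 ≤ 0.46   (water demand)
  0.02x1 + 0.03x2 + 0.02x3 + 0.12x4 + 0.54x5 ≥ 0.88   (28-day strength contribution)
  1x5 ≥ 1.54   (binder content)
  0.06x1 + 0.02x2 + 0.03x3 + 1x4 + 1x5 ≥ 1.57   (fines)
  x3 ≤ 0.8
  x1 ≤ 3.5
  x1, x2, x3, x4, x5 ≥ 0.
The optimal basis is {fly ash}; recycled aggregate, crushed granite, river sand, limestone filler drop out. There the 28-day strength contribution constraint is tight.
So fly ash = 1.63 kg.
Cost = 0.056·1.63 = 0.091280.

£0.0913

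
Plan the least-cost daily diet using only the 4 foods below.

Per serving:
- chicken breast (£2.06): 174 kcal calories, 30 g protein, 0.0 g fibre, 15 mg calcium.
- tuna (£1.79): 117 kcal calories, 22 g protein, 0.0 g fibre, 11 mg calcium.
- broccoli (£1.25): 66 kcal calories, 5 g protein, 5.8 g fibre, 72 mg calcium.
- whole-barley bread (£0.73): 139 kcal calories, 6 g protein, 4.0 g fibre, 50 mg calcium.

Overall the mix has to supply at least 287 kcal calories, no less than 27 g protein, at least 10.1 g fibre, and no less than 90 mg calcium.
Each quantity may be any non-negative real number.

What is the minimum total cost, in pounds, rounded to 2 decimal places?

This is a linear program. Let x1 = servings of chicken breast, x2 = servings of tuna, x3 = servings of broccoli, x4 = servings of whole-barley bread.
Minimize 2.06x1 + 1.79x2 + 1.25x3 + 0.73x4 with:
  174x1 + 117x2 + 66x3 + 139x4 ≥ 287   (calories)
  30x1 + 22x2 + 5x3 + 6x4 ≥ 27   (protein)
  5.8x3 + 4x4 ≥ 10.1   (fibre)
  15x1 + 11x2 + 72x3 + 50x4 ≥ 90   (calcium)
  x1, x2, x3, x4 ≥ 0.
At the optimum only chicken breast, whole-barley bread are positive (tuna, broccoli = 0). The protein and fibre requirements are met with equality.
So chicken breast = 0.395 servings, whole-barley bread = 2.525 servings.
Cost = 2.06·0.395 + 0.73·2.525 = 2.6570.

£2.66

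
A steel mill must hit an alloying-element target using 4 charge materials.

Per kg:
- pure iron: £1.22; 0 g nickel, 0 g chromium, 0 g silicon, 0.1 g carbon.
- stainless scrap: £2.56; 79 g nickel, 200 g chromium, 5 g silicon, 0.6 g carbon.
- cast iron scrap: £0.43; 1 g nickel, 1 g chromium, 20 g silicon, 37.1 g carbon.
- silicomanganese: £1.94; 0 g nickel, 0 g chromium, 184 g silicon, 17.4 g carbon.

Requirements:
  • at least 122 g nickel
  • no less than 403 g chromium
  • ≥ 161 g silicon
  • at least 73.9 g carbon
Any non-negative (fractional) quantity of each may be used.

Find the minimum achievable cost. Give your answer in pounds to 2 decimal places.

£7.09

Treat it as an LP. Let x1 = kg of pure iron, x2 = kg of stainless scrap, x3 = kg of cast iron scrap, x4 = kg of silicomanganese.
Minimise 1.22x1 + 2.56x2 + 0.43x3 + 1.94x4 subject to:
  79x2 + 1x3 ≥ 122   (nickel)
  200x2 + 1x3 ≥ 403   (chromium)
  5x2 + 20x3 + 184x4 ≥ 161   (silicon)
  0.1x1 + 0.6x2 + 37.1x3 + 17.4x4 ≥ 73.9   (carbon)
  x1, x2, x3, x4 ≥ 0.
The optimal basis is {stainless scrap, cast iron scrap, silicomanganese}; pure iron drops out. There the chromium, silicon, carbon constraints are tight.
That vertex is x2 = 2.007, x3 = 1.659, x4 = 0.6401.
Total cost: 2.56·2.007 + 0.43·1.659 + 1.94·0.6401 = 7.0931.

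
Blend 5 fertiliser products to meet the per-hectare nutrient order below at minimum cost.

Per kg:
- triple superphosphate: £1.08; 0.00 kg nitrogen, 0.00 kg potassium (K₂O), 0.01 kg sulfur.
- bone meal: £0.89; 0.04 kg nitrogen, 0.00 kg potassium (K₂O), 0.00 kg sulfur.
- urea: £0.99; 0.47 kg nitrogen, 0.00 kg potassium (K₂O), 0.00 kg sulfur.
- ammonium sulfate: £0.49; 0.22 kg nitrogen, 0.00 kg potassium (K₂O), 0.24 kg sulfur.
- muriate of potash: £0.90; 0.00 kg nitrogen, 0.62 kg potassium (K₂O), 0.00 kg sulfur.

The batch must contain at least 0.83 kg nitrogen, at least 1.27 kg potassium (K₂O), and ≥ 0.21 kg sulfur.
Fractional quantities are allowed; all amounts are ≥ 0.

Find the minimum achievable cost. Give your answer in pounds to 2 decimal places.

Let x1 = kg of triple superphosphate, x2 = kg of bone meal, x3 = kg of urea, x4 = kg of ammonium sulfate, x5 = kg of muriate of potash.
Minimize 1.08x1 + 0.89x2 + 0.99x3 + 0.49x4 + 0.9x5 with:
  0.04x2 + 0.47x3 + 0.22x4 ≥ 0.83   (nitrogen)
  0.62x5 ≥ 1.27   (potassium (K₂O))
  0.01x1 + 0.24x4 ≥ 0.21   (sulfur)
  x1, x2, x3, x4, x5 ≥ 0.
The optimal basis is {urea, ammonium sulfate, muriate of potash}; triple superphosphate, bone meal drop out. There the nitrogen, potassium (K₂O), sulfur constraints are tight.
Optimal quantities: urea = 1.3564 kg, ammonium sulfate = 0.875 kg, muriate of potash = 2.0484 kg.
Total cost: 0.99·1.3564 + 0.49·0.875 + 0.9·2.0484 = 3.6151.

£3.62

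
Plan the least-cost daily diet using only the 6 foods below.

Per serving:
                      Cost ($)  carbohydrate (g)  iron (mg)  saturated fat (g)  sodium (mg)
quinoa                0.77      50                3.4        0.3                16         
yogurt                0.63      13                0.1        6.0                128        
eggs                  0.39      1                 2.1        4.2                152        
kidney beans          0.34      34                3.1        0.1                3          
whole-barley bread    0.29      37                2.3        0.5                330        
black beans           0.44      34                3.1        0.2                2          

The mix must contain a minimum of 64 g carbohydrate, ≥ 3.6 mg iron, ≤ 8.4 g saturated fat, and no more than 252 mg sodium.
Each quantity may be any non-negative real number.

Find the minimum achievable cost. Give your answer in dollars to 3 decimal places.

This is a linear program. Let x1 = servings of quinoa, x2 = servings of yogurt, x3 = servings of eggs, x4 = servings of kidney beans, x5 = servings of whole-barley bread, x6 = servings of black beans.
Minimise 0.77x1 + 0.63x2 + 0.39x3 + 0.34x4 + 0.29x5 + 0.44x6 with:
  50x1 + 13x2 + 1x3 + 34x4 + 37x5 + 34x6 ≥ 64   (carbohydrate)
  3.4x1 + 0.1x2 + 2.1x3 + 3.1x4 + 2.3x5 + 3.1x6 ≥ 3.6   (iron)
  0.3x1 + 6x2 + 4.2x3 + 0.1x4 + 0.5x5 + 0.2x6 ≤ 8.4   (saturated fat)
  16x1 + 128x2 + 152x3 + 3x4 + 330x5 + 2x6 ≤ 252   (sodium)
  x1, x2, x3, x4, x5, x6 ≥ 0.
At the optimum only kidney beans, whole-barley bread are positive (quinoa, yogurt, eggs, black beans = 0). Binding constraints: carbohydrate and sodium.
That vertex is x4 = 1.062, x5 = 0.754.
Hence cost = 0.34·1.062 + 0.29·0.754 = $0.57974.

$0.580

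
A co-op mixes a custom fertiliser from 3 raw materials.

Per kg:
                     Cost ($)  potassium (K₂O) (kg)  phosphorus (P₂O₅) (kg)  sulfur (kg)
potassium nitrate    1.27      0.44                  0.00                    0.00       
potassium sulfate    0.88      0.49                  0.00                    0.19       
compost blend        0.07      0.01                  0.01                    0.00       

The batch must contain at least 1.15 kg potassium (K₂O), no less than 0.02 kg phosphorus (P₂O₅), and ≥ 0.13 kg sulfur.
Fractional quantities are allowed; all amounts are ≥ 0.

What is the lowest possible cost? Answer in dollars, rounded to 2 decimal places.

$2.17

Treat it as an LP. Let x1 = kg of potassium nitrate, x2 = kg of potassium sulfate, x3 = kg of compost blend.
Minimize 1.27x1 + 0.88x2 + 0.07x3 subject to:
  0.44x1 + 0.49x2 + 0.01x3 ≥ 1.15   (potassium (K₂O))
  0.01x3 ≥ 0.02   (phosphorus (P₂O₅))
  0.19x2 ≥ 0.13   (sulfur)
  x1, x2, x3 ≥ 0.
The optimal basis is {potassium sulfate, compost blend}; potassium nitrate drops out. There the potassium (K₂O) and phosphorus (P₂O₅) constraints are tight.
That vertex is x2 = 2.306, x3 = 2.
Hence cost = 0.88·2.306 + 0.07·2 = $2.1693.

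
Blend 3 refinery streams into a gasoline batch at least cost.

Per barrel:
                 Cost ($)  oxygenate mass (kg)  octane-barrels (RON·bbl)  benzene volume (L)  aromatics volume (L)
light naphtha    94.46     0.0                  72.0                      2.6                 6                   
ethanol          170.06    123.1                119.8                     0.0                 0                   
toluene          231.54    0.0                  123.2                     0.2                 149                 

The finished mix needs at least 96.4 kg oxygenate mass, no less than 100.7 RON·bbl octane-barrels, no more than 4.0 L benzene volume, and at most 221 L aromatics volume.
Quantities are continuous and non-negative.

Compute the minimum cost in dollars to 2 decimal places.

Treat it as an LP. Let x1 = barrels of light naphtha, x2 = barrels of ethanol, x3 = barrels of toluene.
Minimise 94.46x1 + 170.06x2 + 231.54x3 with:
  123.1x2 ≥ 96.4   (oxygenate mass)
  72x1 + 119.8x2 + 123.2x3 ≥ 100.7   (octane-barrels)
  2.6x1 + 0.2x3 ≤ 4   (benzene volume)
  6x1 + 149x3 ≤ 221   (aromatics volume)
  x1, x2, x3 ≥ 0.
The minimum-cost mix takes nothing from toluene — only light naphtha, ethanol. There the oxygenate mass and octane-barrels constraints are tight.
Solving gives x1 = 0.09561, x2 = 0.7831.
Cost = 94.46·0.09561 + 170.06·0.7831 = 142.2053.

$142.21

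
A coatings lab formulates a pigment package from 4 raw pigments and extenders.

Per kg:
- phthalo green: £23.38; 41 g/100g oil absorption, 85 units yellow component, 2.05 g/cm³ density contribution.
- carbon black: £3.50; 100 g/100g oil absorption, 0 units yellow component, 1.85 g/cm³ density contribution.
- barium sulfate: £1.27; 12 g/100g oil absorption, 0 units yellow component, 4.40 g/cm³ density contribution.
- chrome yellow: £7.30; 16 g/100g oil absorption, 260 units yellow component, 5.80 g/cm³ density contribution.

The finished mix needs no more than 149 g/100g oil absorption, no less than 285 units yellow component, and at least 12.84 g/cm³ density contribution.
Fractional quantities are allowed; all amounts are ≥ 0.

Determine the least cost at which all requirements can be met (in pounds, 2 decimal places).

Treat it as an LP. Let x1 = kg of phthalo green, x2 = kg of carbon black, x3 = kg of barium sulfate, x4 = kg of chrome yellow.
min 23.38x1 + 3.5x2 + 1.27x3 + 7.3x4 s.t.:
  41x1 + 100x2 + 12x3 + 16x4 ≤ 149   (oil absorption)
  85x1 + 260x4 ≥ 285   (yellow component)
  2.05x1 + 1.85x2 + 4.4x3 + 5.8x4 ≥ 12.84   (density contribution)
  x1, x2, x3, x4 ≥ 0.
The cheapest feasible vertex uses only barium sulfate, chrome yellow; phthalo green, carbon black are not used. The yellow component and density contribution requirements are met with equality.
Solving gives x3 = 1.473, x4 = 1.096.
Hence cost = 1.27·1.473 + 7.3·1.096 = £9.8715.

£9.87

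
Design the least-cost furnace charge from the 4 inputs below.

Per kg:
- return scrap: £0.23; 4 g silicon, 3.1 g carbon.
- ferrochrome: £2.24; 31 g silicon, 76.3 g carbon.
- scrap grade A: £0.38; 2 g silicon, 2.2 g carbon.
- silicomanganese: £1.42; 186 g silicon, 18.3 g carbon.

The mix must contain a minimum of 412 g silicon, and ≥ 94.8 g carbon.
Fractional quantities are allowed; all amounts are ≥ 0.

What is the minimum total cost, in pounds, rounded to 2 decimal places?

£4.63

Treat it as an LP. Let x1 = kg of return scrap, x2 = kg of ferrochrome, x3 = kg of scrap grade A, x4 = kg of silicomanganese.
min 0.23x1 + 2.24x2 + 0.38x3 + 1.42x4 s.t.:
  4x1 + 31x2 + 2x3 + 186x4 ≥ 412   (silicon)
  3.1x1 + 76.3x2 + 2.2x3 + 18.3x4 ≥ 94.8   (carbon)
  x1, x2, x3, x4 ≥ 0.
The cheapest feasible vertex uses only ferrochrome, silicomanganese; return scrap, scrap grade A are not used. There the silicon and carbon constraints are tight.
Solving gives x2 = 0.7408, x4 = 2.092.
Hence cost = 2.24·0.7408 + 1.42·2.092 = £4.6300.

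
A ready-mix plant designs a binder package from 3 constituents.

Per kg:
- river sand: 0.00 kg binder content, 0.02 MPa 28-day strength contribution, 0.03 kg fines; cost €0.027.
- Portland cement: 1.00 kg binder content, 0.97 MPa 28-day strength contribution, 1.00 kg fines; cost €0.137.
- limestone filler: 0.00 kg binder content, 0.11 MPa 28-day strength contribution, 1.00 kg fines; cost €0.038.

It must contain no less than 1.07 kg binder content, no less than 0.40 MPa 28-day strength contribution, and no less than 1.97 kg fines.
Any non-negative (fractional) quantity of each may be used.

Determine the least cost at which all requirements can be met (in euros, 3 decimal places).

Let x1 = kg of river sand, x2 = kg of Portland cement, x3 = kg of limestone filler.
min 0.027x1 + 0.137x2 + 0.038x3 with:
  1x2 ≥ 1.07   (binder content)
  0.02x1 + 0.97x2 + 0.11x3 ≥ 0.4   (28-day strength contribution)
  0.03x1 + 1x2 + 1x3 ≥ 1.97   (fines)
  x1, x2, x3 ≥ 0.
The minimum-cost mix takes nothing from river sand — only Portland cement, limestone filler. The binder content and fines requirements are met with equality.
Optimal quantities: Portland cement = 1.07 kg, limestone filler = 0.9 kg.
Objective = 0.137·1.07 + 0.038·0.9 = 0.18079.

€0.181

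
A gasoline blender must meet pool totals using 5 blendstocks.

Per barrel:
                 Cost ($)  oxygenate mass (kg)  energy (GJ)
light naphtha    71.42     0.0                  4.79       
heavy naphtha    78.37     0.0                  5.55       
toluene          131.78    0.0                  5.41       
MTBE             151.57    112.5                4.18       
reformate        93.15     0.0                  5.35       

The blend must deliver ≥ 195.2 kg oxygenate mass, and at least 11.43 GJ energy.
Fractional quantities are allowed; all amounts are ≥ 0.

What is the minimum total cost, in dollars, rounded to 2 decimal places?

Set it up as a linear program. Let x1 = barrels of light naphtha, x2 = barrels of heavy naphtha, x3 = barrels of toluene, x4 = barrels of MTBE, x5 = barrels of reformate.
min 71.42x1 + 78.37x2 + 131.78x3 + 151.57x4 + 93.15x5 subject to:
  112.5x4 ≥ 195.2   (oxygenate mass)
  4.79x1 + 5.55x2 + 5.41x3 + 4.18x4 + 5.35x5 ≥ 11.43   (energy)
  x1, x2, x3, x4, x5 ≥ 0.
The optimal basis is {heavy naphtha, MTBE}; light naphtha, toluene, reformate drop out. The oxygenate mass and energy requirements are met with equality.
That vertex is x2 = 0.75266, x4 = 1.7351.
Objective = 78.37·0.75266 + 151.57·1.7351 = 321.9751.

$321.98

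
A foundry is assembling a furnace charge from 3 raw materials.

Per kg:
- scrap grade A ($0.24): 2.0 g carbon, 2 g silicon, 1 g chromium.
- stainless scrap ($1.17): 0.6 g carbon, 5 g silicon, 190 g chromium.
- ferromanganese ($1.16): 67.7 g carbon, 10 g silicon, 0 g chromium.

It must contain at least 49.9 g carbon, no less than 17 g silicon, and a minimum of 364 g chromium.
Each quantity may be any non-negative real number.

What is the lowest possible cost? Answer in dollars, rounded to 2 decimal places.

This is a linear program. Let x1 = kg of scrap grade A, x2 = kg of stainless scrap, x3 = kg of ferromanganese.
Minimize 0.24x1 + 1.17x2 + 1.16x3 s.t.:
  2x1 + 0.6x2 + 67.7x3 ≥ 49.9   (carbon)
  2x1 + 5x2 + 10x3 ≥ 17   (silicon)
  1x1 + 190x2 ≥ 364   (chromium)
  x1, x2, x3 ≥ 0.
The minimum-cost mix takes nothing from scrap grade A — only stainless scrap, ferromanganese. Binding constraints: silicon and chromium.
Solving gives x2 = 1.916, x3 = 0.7421.
Total cost: 1.17·1.916 + 1.16·0.7421 = 3.1026.

$3.10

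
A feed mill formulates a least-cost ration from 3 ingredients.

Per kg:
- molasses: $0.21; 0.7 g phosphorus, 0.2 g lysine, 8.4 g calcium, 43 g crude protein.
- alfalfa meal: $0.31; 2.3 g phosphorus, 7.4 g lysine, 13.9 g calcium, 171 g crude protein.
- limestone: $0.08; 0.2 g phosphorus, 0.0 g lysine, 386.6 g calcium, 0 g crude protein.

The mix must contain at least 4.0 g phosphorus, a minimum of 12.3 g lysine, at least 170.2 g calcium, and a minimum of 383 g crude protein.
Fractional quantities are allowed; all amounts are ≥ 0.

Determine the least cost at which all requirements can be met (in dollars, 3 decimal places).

Set it up as a linear program. Let x1 = kg of molasses, x2 = kg of alfalfa meal, x3 = kg of limestone.
Minimize 0.21x1 + 0.31x2 + 0.08x3 with:
  0.7x1 + 2.3x2 + 0.2x3 ≥ 4   (phosphorus)
  0.2x1 + 7.4x2 ≥ 12.3   (lysine)
  8.4x1 + 13.9x2 + 386.6x3 ≥ 170.2   (calcium)
  43x1 + 171x2 ≥ 383   (crude protein)
  x1, x2, x3 ≥ 0.
The minimum-cost mix takes nothing from molasses — only alfalfa meal, limestone. There the calcium and crude protein constraints are tight.
Solving gives x2 = 2.24, x3 = 0.3597.
Total cost: 0.31·2.24 + 0.08·0.3597 = 0.72318.

$0.723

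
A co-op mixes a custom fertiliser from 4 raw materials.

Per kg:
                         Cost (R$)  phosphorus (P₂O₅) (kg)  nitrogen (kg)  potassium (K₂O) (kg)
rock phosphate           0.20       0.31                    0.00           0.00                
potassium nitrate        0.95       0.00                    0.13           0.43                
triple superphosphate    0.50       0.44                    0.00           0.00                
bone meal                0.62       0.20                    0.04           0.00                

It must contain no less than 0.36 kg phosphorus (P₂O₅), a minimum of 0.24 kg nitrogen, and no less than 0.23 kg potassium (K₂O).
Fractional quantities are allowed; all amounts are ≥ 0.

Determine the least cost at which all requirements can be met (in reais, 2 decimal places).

Treat it as an LP. Let x1 = kg of rock phosphate, x2 = kg of potassium nitrate, x3 = kg of triple superphosphate, x4 = kg of bone meal.
Minimize 0.2x1 + 0.95x2 + 0.5x3 + 0.62x4 with:
  0.31x1 + 0.44x3 + 0.2x4 ≥ 0.36   (phosphorus (P₂O₅))
  0.13x2 + 0.04x4 ≥ 0.24   (nitrogen)
  0.43x2 ≥ 0.23   (potassium (K₂O))
  x1, x2, x3, x4 ≥ 0.
The optimal basis is {rock phosphate, potassium nitrate}; triple superphosphate, bone meal drop out. The phosphorus (P₂O₅) and nitrogen requirements are met with equality.
Optimal quantities: rock phosphate = 1.161 kg, potassium nitrate = 1.846 kg.
Total cost: 0.2·1.161 + 0.95·1.846 = 1.9859.

R$1.99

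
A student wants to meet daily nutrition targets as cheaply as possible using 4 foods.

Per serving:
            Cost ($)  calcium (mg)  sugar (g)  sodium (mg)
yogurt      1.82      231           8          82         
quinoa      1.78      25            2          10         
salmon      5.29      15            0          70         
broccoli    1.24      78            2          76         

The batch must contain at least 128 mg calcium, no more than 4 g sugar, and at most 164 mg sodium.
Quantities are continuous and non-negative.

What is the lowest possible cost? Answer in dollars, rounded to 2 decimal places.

$1.39

Let x1 = servings of yogurt, x2 = servings of quinoa, x3 = servings of salmon, x4 = servings of broccoli.
Minimize 1.82x1 + 1.78x2 + 5.29x3 + 1.24x4 s.t.:
  231x1 + 25x2 + 15x3 + 78x4 ≥ 128   (calcium)
  8x1 + 2x2 + 2x4 ≤ 4   (sugar)
  82x1 + 10x2 + 70x3 + 76x4 ≤ 164   (sodium)
  x1, x2, x3, x4 ≥ 0.
The cheapest feasible vertex uses only yogurt, broccoli; quinoa, salmon are not used. The calcium and sugar requirements are met with equality.
Optimal quantities: yogurt = 0.3457 servings, broccoli = 0.6173 servings.
Total cost: 1.82·0.3457 + 1.24·0.6173 = 1.3946.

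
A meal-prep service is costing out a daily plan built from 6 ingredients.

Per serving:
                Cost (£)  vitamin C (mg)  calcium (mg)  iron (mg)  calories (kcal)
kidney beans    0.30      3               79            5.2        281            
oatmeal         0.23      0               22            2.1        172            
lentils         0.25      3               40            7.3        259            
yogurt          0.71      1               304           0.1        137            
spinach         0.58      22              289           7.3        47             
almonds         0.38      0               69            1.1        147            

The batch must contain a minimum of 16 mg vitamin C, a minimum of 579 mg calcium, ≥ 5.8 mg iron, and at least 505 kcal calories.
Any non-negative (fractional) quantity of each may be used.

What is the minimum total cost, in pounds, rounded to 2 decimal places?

£1.38

Treat it as an LP. Let x1 = servings of kidney beans, x2 = servings of oatmeal, x3 = servings of lentils, x4 = servings of yogurt, x5 = servings of spinach, x6 = servings of almonds.
Minimize 0.3x1 + 0.23x2 + 0.25x3 + 0.71x4 + 0.58x5 + 0.38x6 subject to:
  3x1 + 3x3 + 1x4 + 22x5 ≥ 16   (vitamin C)
  79x1 + 22x2 + 40x3 + 304x4 + 289x5 + 69x6 ≥ 579   (calcium)
  5.2x1 + 2.1x2 + 7.3x3 + 0.1x4 + 7.3x5 + 1.1x6 ≥ 5.8   (iron)
  281x1 + 172x2 + 259x3 + 137x4 + 47x5 + 147x6 ≥ 505   (calories)
  x1, x2, x3, x4, x5, x6 ≥ 0.
The optimal basis is {kidney beans, spinach}; oatmeal, lentils, yogurt, almonds drop out. There the calcium and calories constraints are tight.
That vertex is x1 = 1.532, x5 = 1.585.
Objective = 0.3·1.532 + 0.58·1.585 = 1.3789.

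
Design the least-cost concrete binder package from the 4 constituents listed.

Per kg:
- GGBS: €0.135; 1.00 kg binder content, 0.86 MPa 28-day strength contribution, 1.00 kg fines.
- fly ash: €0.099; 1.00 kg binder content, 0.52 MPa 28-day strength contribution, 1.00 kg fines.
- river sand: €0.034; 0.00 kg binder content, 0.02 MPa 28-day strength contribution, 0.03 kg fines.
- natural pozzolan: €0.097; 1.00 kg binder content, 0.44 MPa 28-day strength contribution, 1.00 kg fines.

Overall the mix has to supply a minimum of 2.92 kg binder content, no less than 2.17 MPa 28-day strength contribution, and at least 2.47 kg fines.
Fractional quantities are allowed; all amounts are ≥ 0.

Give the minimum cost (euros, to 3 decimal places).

This is a linear program. Let x1 = kg of GGBS, x2 = kg of fly ash, x3 = kg of river sand, x4 = kg of natural pozzolan.
Minimise 0.135x1 + 0.099x2 + 0.034x3 + 0.097x4 with:
  1x1 + 1x2 + 1x4 ≥ 2.92   (binder content)
  0.86x1 + 0.52x2 + 0.02x3 + 0.44x4 ≥ 2.17   (28-day strength contribution)
  1x1 + 1x2 + 0.03x3 + 1x4 ≥ 2.47   (fines)
  x1, x2, x3, x4 ≥ 0.
The cheapest feasible vertex uses only GGBS, fly ash; river sand, natural pozzolan are not used. There the binder content and 28-day strength contribution constraints are tight.
Optimal quantities: GGBS = 1.916 kg, fly ash = 1.004 kg.
Total cost: 0.135·1.916 + 0.099·1.004 = 0.35806.

€0.358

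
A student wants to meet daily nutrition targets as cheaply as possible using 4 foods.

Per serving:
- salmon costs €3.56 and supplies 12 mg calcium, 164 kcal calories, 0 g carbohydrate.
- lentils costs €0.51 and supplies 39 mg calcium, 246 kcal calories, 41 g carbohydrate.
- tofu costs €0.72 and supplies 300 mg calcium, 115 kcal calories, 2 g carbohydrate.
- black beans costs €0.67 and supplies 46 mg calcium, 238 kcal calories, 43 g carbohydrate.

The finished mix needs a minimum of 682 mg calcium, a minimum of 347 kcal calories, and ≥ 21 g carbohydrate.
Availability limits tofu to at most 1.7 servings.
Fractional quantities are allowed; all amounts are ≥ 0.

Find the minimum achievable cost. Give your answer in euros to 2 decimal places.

€3.47

Let x1 = servings of salmon, x2 = servings of lentils, x3 = servings of tofu, x4 = servings of black beans.
Minimise 3.56x1 + 0.51x2 + 0.72x3 + 0.67x4 subject to:
  12x1 + 39x2 + 300x3 + 46x4 ≥ 682   (calcium)
  164x1 + 246x2 + 115x3 + 238x4 ≥ 347   (calories)
  41x2 + 2x3 + 43x4 ≥ 21   (carbohydrate)
  x3 ≤ 1.7
  x1, x2, x3, x4 ≥ 0.
The optimal basis is {lentils, tofu}; salmon, black beans drop out. Binding constraints: calcium and the tofu cap.
Solving gives x2 = 4.41, x3 = 1.7.
Total cost: 0.51·4.41 + 0.72·1.7 = 3.4731.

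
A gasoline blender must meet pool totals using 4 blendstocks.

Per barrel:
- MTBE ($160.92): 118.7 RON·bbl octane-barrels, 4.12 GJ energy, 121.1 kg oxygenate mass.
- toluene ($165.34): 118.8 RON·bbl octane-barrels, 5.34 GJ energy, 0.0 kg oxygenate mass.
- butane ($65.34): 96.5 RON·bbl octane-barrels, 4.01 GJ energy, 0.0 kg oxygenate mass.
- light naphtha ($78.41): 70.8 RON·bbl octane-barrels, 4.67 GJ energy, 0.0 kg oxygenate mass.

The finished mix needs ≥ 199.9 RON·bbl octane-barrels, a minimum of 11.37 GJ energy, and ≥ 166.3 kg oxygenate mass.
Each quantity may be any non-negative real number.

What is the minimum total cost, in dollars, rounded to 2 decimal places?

Let x1 = barrels of MTBE, x2 = barrels of toluene, x3 = barrels of butane, x4 = barrels of light naphtha.
min 160.92x1 + 165.34x2 + 65.34x3 + 78.41x4 s.t.:
  118.7x1 + 118.8x2 + 96.5x3 + 70.8x4 ≥ 199.9   (octane-barrels)
  4.12x1 + 5.34x2 + 4.01x3 + 4.67x4 ≥ 11.37   (energy)
  121.1x1 ≥ 166.3   (oxygenate mass)
  x1, x2, x3, x4 ≥ 0.
The minimum-cost mix takes nothing from toluene, light naphtha — only MTBE, butane. There the energy and oxygenate mass constraints are tight.
Optimal quantities: MTBE = 1.37325 barrels, butane = 1.4245 barrels.
Total cost: 160.92·1.37325 + 65.34·1.4245 = 314.0602.

$314.06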